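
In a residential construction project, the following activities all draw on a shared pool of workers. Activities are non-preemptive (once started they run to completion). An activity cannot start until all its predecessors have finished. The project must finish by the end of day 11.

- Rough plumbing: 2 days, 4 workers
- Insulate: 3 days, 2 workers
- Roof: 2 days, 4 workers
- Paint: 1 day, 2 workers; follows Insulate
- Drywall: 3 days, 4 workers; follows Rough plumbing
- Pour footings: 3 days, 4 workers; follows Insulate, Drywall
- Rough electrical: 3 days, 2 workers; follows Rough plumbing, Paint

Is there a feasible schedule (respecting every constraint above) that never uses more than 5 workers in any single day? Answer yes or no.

The minimum achievable peak is 6; 5 < 6, so no feasible schedule stays within the cap.

no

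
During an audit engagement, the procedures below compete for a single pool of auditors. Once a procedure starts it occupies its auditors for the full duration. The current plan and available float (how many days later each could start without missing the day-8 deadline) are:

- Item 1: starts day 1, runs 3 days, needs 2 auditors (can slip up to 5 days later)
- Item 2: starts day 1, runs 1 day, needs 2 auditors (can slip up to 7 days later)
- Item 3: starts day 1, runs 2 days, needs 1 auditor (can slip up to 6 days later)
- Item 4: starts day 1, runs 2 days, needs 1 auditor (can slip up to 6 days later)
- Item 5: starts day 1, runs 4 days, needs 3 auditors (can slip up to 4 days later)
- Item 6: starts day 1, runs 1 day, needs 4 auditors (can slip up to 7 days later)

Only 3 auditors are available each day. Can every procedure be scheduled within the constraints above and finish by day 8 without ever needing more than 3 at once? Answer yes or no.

Total auditor-days = 28; over 8 days the average is 28/8 > 3, so some day must exceed 3.

no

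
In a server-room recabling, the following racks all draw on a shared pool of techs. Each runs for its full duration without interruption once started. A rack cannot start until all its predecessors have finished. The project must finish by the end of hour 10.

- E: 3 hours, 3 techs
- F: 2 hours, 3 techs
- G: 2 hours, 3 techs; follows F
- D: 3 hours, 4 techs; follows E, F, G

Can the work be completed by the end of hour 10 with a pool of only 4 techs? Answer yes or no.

yes

Schedule E@1, F@4, G@6, D@8: h1:3  h2:3  h3:3  h4:3  h5:3  h6:3  h7:3  h8:4  h9:4  h10:4 — peak 4 ≤ 4.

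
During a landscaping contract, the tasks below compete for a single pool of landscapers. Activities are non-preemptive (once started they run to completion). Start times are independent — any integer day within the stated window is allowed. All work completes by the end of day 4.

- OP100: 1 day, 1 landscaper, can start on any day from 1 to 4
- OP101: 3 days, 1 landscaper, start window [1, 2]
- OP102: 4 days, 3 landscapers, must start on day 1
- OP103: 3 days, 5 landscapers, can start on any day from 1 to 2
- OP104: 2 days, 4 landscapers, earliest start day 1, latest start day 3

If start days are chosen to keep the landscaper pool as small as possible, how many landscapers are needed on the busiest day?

13

Early-start (OP100@1, OP101@1, OP102@1, OP103@1, OP104@1) gives peak 14: d1:14  d2:13  d3:9  d4:3.
Shift OP104→2.
Schedule OP100@1, OP101@1, OP102@1, OP103@1, OP104@2: d1:10  d2:13  d3:13  d4:3 — peak 13.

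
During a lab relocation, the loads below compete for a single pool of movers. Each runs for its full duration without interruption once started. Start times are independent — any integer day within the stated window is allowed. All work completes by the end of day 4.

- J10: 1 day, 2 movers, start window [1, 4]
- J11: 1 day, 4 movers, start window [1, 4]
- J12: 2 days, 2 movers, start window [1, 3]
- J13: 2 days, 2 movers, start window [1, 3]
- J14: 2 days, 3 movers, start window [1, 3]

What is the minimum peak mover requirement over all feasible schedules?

6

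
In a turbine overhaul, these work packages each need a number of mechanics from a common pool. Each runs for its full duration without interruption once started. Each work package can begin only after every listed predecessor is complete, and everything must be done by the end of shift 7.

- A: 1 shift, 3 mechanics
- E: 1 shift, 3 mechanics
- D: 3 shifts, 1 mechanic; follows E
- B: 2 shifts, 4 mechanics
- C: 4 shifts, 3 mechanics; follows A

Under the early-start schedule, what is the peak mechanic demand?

Early-start schedule: A@1, E@1, D@2, B@1, C@2.
Load per shift: shift 1: 10, shift 2: 8, shift 3: 4, shift 4: 4, shift 5: 3, shift 6: 0, shift 7: 0.
Peak is 10.

10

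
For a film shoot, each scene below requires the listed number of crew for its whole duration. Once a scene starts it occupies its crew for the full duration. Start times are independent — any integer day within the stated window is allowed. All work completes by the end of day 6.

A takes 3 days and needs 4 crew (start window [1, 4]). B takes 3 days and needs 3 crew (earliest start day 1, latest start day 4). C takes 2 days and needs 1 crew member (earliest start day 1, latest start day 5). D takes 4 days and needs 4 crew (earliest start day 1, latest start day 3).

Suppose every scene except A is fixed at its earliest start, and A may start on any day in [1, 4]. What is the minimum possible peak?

A@1: d1:12  d2:12  d3:11  d4:4  d5:0  d6:0 → peak 12
A@2: d1:8  d2:12  d3:11  d4:8  d5:0  d6:0 → peak 12
A@3: d1:8  d2:8  d3:11  d4:8  d5:4  d6:0 → peak 11
A@4: d1:8  d2:8  d3:7  d4:8  d5:4  d6:4 → peak 8
Best is A@4, peak 8.

8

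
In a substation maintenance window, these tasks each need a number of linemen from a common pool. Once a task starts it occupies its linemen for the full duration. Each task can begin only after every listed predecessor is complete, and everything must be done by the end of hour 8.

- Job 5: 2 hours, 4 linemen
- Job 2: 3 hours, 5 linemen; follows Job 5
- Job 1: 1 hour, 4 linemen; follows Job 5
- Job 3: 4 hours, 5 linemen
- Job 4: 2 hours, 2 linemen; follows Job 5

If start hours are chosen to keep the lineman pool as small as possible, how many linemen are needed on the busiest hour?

Early-start (Job 5@1, Job 2@3, Job 1@3, Job 3@1, Job 4@3) gives peak 16: h1:9  h2:9  h3:16  h4:12  h5:5  h6:0  h7:0  h8:0.
Shift Job 2→5, Job 4→4.
Schedule Job 5@1, Job 2@5, Job 1@3, Job 3@1, Job 4@4: h1:9  h2:9  h3:9  h4:7  h5:7  h6:5  h7:5  h8:0 — peak 9.

9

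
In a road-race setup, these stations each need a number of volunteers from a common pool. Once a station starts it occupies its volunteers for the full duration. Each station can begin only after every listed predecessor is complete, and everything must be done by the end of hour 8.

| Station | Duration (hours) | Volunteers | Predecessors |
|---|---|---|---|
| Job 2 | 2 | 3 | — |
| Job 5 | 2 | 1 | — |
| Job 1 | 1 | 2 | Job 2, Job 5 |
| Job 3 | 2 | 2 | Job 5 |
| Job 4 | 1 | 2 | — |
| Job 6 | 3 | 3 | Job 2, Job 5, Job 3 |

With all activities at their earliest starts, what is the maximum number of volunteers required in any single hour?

Early-start schedule: Job 2@1, Job 5@1, Job 1@3, Job 3@3, Job 4@1, Job 6@5.
Load per hour: hour 1: 6, hour 2: 4, hour 3: 4, hour 4: 2, hour 5: 3, hour 6: 3, hour 7: 3, hour 8: 0.
Peak is 6.

6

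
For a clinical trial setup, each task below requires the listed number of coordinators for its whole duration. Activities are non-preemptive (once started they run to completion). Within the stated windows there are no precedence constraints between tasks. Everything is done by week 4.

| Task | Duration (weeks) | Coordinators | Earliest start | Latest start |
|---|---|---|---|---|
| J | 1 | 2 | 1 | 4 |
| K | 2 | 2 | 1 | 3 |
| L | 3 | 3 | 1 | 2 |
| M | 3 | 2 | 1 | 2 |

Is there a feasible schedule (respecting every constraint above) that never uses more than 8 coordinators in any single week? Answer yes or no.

yes

Schedule J@1, K@1, L@1, M@2: w1:7  w2:7  w3:5  w4:2 — peak 7 ≤ 8.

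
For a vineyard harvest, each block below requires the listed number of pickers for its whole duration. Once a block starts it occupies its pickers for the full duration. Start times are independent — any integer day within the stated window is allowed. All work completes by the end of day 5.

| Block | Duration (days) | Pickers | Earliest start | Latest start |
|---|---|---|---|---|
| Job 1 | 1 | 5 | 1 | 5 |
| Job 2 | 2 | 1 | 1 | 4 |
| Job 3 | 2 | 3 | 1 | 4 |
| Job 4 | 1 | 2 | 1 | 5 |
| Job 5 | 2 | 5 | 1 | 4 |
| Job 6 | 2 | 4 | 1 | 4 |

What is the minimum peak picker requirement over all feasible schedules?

7

Early-start (Job 1@1, Job 2@1, Job 3@1, Job 4@1, Job 5@1, Job 6@1) gives peak 20: d1:20  d2:13  d3:0  d4:0  d5:0.
Shift Job 3→4, Job 4→3, Job 5→2, Job 6→4.
Schedule Job 1@1, Job 2@1, Job 3@4, Job 4@3, Job 5@2, Job 6@4: d1:6  d2:6  d3:7  d4:7  d5:7 — peak 7.
Total picker-days = 33 over 5 days ⇒ peak ≥ ⌈33/5⌉ = 7, so 7 is optimal.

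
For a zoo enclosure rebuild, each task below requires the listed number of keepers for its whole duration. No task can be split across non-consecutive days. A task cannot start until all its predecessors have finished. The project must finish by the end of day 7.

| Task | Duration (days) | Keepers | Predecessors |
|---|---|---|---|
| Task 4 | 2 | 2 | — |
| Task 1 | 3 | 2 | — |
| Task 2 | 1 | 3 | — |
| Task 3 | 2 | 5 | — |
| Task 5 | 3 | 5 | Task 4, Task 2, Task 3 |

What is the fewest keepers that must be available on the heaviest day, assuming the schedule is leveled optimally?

Early-start (Task 4@1, Task 1@1, Task 2@1, Task 3@1, Task 5@3) gives peak 12: d1:12  d2:9  d3:7  d4:5  d5:5  d6:0  d7:0.
Shift Task 3→3, Task 5→5.
Schedule Task 4@1, Task 1@1, Task 2@1, Task 3@3, Task 5@5: d1:7  d2:4  d3:7  d4:5  d5:5  d6:5  d7:5 — peak 7.

7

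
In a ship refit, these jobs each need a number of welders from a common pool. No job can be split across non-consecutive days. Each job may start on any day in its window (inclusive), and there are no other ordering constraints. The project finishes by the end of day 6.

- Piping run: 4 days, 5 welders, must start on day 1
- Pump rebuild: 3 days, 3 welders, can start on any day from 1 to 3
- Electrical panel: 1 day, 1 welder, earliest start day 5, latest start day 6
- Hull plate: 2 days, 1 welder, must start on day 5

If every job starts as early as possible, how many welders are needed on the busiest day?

8

Early-start schedule: Piping run@1, Pump rebuild@1, Electrical panel@5, Hull plate@5.
Load per day: day 1: 8, day 2: 8, day 3: 8, day 4: 5, day 5: 2, day 6: 1.
Peak is 8.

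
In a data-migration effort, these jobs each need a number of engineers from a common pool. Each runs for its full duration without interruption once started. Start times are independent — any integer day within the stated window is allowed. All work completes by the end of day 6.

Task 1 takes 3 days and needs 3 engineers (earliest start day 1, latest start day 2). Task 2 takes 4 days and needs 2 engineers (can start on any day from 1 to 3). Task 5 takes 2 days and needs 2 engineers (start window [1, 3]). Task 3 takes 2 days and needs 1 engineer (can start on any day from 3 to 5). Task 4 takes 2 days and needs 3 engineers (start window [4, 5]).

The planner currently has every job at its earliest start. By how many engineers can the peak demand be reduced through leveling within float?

Early-start peak: d1:7  d2:7  d3:6  d4:6  d5:3  d6:0 ⇒ 7.
Leveled (Task 1@1, Task 2@3, Task 5@1, Task 3@3, Task 4@4): d1:5  d2:5  d3:6  d4:6  d5:5  d6:2 ⇒ 6.
Reduction 7 − 6 = 1.

1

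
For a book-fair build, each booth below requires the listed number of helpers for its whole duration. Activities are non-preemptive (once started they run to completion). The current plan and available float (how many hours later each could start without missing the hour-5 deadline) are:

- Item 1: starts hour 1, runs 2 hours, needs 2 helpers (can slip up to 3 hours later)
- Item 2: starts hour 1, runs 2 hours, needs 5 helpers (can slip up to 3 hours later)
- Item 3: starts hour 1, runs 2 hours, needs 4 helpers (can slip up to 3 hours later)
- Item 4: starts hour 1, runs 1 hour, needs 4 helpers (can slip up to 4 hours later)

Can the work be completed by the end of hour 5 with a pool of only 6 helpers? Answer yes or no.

yes

Schedule Item 1@1, Item 2@3, Item 3@1, Item 4@5: h1:6  h2:6  h3:5  h4:5  h5:4 — peak 6 ≤ 6.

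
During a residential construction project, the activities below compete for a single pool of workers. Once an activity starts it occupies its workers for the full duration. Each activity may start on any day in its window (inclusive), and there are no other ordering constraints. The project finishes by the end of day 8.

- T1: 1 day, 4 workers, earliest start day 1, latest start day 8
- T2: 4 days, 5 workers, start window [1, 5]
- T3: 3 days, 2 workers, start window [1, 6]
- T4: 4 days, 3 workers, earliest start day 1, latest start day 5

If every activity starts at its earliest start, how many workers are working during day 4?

At early start, day 4 has: T2, T4.
Demand: 5 + 3 = 8.

8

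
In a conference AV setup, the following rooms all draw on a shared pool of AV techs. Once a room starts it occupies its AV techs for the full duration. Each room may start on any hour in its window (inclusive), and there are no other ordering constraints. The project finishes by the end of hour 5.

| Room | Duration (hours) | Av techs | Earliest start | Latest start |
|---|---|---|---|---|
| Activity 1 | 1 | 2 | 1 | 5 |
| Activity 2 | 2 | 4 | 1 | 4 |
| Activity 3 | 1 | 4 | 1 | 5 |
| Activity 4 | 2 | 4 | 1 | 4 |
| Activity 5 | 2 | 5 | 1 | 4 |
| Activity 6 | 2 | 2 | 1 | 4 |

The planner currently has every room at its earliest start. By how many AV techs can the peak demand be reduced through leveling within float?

Early-start peak: h1:21  h2:15  h3:0  h4:0  h5:0 ⇒ 21.
Leveled (Activity 1@1, Activity 2@1, Activity 3@3, Activity 4@2, Activity 5@4, Activity 6@4): h1:6  h2:8  h3:8  h4:7  h5:7 ⇒ 8.
Reduction 21 − 8 = 13.

13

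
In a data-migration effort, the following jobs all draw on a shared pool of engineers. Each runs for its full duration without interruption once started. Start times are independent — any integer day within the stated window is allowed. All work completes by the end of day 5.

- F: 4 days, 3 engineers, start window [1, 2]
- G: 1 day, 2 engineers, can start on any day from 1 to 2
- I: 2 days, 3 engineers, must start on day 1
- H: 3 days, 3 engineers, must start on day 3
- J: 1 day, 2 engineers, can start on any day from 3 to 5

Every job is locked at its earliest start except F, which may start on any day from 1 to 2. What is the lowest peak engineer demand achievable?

8

F@1: d1:8  d2:6  d3:8  d4:6  d5:3 → peak 8
F@2: d1:5  d2:6  d3:8  d4:6  d5:6 → peak 8
Best is F@1, peak 8.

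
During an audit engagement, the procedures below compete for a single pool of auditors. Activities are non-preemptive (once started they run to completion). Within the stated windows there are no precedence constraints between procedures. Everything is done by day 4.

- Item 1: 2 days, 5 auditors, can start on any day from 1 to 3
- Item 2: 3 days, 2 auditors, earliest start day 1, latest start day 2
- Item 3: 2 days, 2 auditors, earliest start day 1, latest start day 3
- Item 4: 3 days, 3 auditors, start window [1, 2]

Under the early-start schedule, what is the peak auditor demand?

Early-start schedule: Item 1@1, Item 2@1, Item 3@1, Item 4@1.
Load per day: day 1: 12, day 2: 12, day 3: 5, day 4: 0.
Peak is 12.

12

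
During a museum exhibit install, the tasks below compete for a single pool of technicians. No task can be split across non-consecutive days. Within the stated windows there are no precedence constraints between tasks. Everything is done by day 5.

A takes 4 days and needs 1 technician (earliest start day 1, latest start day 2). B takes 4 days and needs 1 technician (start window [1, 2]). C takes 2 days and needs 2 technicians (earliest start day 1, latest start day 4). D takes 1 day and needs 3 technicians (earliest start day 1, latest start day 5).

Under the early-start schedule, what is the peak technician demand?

Early-start schedule: A@1, B@1, C@1, D@1.
Load per day: day 1: 7, day 2: 4, day 3: 2, day 4: 2, day 5: 0.
Peak is 7.

7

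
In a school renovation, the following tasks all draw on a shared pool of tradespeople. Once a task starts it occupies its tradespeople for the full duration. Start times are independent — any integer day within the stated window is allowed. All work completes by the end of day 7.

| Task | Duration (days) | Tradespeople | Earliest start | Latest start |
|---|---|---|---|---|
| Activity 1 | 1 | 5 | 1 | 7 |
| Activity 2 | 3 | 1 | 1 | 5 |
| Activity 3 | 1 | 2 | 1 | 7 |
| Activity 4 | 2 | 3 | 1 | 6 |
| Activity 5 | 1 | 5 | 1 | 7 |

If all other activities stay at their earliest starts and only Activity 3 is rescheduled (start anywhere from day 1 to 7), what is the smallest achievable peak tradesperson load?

14

Activity 3@1: d1:16  d2:4  d3:1  d4:0  d5:0  d6:0  d7:0 → peak 16
Activity 3@2: d1:14  d2:6  d3:1  d4:0  d5:0  d6:0  d7:0 → peak 14
Activity 3@3: d1:14  d2:4  d3:3  d4:0  d5:0  d6:0  d7:0 → peak 14
Activity 3@4: d1:14  d2:4  d3:1  d4:2  d5:0  d6:0  d7:0 → peak 14
Activity 3@5: d1:14  d2:4  d3:1  d4:0  d5:2  d6:0  d7:0 → peak 14
Activity 3@6: d1:14  d2:4  d3:1  d4:0  d5:0  d6:2  d7:0 → peak 14
Activity 3@7: d1:14  d2:4  d3:1  d4:0  d5:0  d6:0  d7:2 → peak 14
Best is Activity 3@2, peak 14.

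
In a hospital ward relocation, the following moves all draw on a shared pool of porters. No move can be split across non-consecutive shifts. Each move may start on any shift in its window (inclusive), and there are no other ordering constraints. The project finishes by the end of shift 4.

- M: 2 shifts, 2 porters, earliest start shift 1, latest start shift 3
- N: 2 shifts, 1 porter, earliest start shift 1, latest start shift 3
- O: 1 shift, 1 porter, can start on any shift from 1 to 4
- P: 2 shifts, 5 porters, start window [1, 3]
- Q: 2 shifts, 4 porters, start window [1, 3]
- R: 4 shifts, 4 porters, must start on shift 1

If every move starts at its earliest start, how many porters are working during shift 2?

16

At early start, shift 2 has: M, N, P, Q, R.
Demand: 2 + 1 + 5 + 4 + 4 = 16.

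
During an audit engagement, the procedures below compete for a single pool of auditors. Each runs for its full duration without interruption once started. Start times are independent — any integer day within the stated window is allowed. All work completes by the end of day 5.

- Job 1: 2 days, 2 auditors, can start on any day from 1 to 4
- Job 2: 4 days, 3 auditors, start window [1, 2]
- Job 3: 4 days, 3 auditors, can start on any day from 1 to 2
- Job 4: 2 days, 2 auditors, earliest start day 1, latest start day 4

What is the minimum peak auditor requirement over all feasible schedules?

8

Early-start (Job 1@1, Job 2@1, Job 3@1, Job 4@1) gives peak 10: d1:10  d2:10  d3:6  d4:6  d5:0.
Shift Job 4→3.
Schedule Job 1@1, Job 2@1, Job 3@1, Job 4@3: d1:8  d2:8  d3:8  d4:8  d5:0 — peak 8.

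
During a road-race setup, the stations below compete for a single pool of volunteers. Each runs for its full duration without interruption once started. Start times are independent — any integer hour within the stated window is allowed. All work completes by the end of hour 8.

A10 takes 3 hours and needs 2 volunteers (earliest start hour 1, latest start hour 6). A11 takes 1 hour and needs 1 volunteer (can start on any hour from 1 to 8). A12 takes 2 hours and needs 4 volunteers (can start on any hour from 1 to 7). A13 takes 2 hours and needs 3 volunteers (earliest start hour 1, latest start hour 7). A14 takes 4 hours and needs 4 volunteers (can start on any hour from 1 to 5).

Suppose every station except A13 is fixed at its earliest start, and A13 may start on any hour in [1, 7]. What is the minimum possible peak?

A13@1: h1:14  h2:13  h3:6  h4:4  h5:0  h6:0  h7:0  h8:0 → peak 14
A13@2: h1:11  h2:13  h3:9  h4:4  h5:0  h6:0  h7:0  h8:0 → peak 13
A13@3: h1:11  h2:10  h3:9  h4:7  h5:0  h6:0  h7:0  h8:0 → peak 11
A13@4: h1:11  h2:10  h3:6  h4:7  h5:3  h6:0  h7:0  h8:0 → peak 11
A13@5: h1:11  h2:10  h3:6  h4:4  h5:3  h6:3  h7:0  h8:0 → peak 11
A13@6: h1:11  h2:10  h3:6  h4:4  h5:0  h6:3  h7:3  h8:0 → peak 11
A13@7: h1:11  h2:10  h3:6  h4:4  h5:0  h6:0  h7:3  h8:3 → peak 11
Best is A13@3, peak 11.

11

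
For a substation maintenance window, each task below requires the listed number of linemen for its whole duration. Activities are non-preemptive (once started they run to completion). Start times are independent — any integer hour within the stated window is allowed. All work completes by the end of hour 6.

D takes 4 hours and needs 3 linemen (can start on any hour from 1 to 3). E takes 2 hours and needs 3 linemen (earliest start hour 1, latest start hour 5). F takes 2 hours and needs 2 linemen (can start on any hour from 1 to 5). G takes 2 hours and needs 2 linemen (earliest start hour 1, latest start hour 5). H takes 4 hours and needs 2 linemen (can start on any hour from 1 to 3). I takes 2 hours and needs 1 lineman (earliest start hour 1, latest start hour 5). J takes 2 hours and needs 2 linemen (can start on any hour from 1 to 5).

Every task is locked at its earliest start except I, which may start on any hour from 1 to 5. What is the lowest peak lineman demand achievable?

I@1: h1:15  h2:15  h3:5  h4:5  h5:0  h6:0 → peak 15
I@2: h1:14  h2:15  h3:6  h4:5  h5:0  h6:0 → peak 15
I@3: h1:14  h2:14  h3:6  h4:6  h5:0  h6:0 → peak 14
I@4: h1:14  h2:14  h3:5  h4:6  h5:1  h6:0 → peak 14
I@5: h1:14  h2:14  h3:5  h4:5  h5:1  h6:1 → peak 14
Best is I@3, peak 14.

14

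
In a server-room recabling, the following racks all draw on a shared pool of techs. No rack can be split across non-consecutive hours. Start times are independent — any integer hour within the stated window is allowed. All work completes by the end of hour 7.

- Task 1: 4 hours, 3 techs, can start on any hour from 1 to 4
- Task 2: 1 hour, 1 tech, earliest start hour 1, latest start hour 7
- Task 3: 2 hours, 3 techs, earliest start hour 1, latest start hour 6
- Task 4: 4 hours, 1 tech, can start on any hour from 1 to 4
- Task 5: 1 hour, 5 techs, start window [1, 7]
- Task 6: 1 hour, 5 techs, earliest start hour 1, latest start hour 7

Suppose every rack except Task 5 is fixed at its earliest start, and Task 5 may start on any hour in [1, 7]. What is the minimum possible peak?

13

Task 5@1: h1:18  h2:7  h3:4  h4:4  h5:0  h6:0  h7:0 → peak 18
Task 5@2: h1:13  h2:12  h3:4  h4:4  h5:0  h6:0  h7:0 → peak 13
Task 5@3: h1:13  h2:7  h3:9  h4:4  h5:0  h6:0  h7:0 → peak 13
Task 5@4: h1:13  h2:7  h3:4  h4:9  h5:0  h6:0  h7:0 → peak 13
Task 5@5: h1:13  h2:7  h3:4  h4:4  h5:5  h6:0  h7:0 → peak 13
Task 5@6: h1:13  h2:7  h3:4  h4:4  h5:0  h6:5  h7:0 → peak 13
Task 5@7: h1:13  h2:7  h3:4  h4:4  h5:0  h6:0  h7:5 → peak 13
Best is Task 5@2, peak 13.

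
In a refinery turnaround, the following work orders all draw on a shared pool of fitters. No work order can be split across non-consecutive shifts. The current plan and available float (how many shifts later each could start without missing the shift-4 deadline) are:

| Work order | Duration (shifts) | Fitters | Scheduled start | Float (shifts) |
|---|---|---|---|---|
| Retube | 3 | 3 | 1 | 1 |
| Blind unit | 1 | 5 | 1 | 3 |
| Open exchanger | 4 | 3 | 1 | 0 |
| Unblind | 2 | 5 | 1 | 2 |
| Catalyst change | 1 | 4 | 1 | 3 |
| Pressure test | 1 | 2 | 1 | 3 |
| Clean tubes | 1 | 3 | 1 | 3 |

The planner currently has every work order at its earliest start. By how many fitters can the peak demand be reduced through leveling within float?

13

Early-start peak: s1:25  s2:11  s3:6  s4:3 ⇒ 25.
Leveled (Retube@1, Blind unit@1, Open exchanger@1, Unblind@2, Catalyst change@4, Pressure test@4, Clean tubes@4): s1:11  s2:11  s3:11  s4:12 ⇒ 12.
Reduction 25 − 12 = 13.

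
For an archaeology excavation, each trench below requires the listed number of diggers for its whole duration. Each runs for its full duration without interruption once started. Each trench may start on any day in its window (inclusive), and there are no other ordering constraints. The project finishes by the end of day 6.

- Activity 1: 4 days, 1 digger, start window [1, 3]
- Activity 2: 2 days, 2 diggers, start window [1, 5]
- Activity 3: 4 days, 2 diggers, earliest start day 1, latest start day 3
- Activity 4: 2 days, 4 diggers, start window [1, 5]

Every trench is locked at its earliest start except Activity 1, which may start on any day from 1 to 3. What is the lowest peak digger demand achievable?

Activity 1@1: d1:9  d2:9  d3:3  d4:3  d5:0  d6:0 → peak 9
Activity 1@2: d1:8  d2:9  d3:3  d4:3  d5:1  d6:0 → peak 9
Activity 1@3: d1:8  d2:8  d3:3  d4:3  d5:1  d6:1 → peak 8
Best is Activity 1@3, peak 8.

8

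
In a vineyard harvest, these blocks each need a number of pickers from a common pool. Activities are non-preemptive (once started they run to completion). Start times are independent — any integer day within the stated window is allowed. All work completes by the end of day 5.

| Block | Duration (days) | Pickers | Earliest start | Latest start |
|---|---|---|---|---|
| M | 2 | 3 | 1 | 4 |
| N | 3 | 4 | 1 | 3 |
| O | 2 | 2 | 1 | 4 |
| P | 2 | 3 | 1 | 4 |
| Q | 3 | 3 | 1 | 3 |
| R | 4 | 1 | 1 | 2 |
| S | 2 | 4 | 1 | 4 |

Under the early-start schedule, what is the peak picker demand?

Early-start schedule: M@1, N@1, O@1, P@1, Q@1, R@1, S@1.
Load per day: day 1: 20, day 2: 20, day 3: 8, day 4: 1, day 5: 0.
Peak is 20.

20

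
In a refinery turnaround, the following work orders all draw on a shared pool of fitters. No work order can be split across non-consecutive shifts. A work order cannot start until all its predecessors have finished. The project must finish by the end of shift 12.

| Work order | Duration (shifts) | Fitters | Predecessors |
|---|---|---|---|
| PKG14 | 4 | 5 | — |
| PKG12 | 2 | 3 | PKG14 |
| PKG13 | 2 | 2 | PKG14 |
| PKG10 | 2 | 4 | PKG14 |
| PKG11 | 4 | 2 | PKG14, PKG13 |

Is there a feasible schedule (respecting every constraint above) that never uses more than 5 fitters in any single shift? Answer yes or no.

Schedule PKG14@1, PKG12@5, PKG13@5, PKG10@7, PKG11@9: s1:5  s2:5  s3:5  s4:5  s5:5  s6:5  s7:4  s8:4  s9:2  s10:2  s11:2  s12:2 — peak 5 ≤ 5.

yes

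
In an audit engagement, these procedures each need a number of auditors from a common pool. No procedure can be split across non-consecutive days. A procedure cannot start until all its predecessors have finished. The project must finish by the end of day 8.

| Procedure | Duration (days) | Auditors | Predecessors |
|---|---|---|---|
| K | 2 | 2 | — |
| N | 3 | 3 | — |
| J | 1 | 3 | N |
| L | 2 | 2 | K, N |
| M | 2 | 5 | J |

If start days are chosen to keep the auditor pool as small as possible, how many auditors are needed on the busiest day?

5

Early-start (K@1, N@1, J@4, L@4, M@5) gives peak 7: d1:5  d2:5  d3:3  d4:5  d5:7  d6:5  d7:0  d8:0.
Shift M→6.
Schedule K@1, N@1, J@4, L@4, M@6: d1:5  d2:5  d3:3  d4:5  d5:2  d6:5  d7:5  d8:0 — peak 5.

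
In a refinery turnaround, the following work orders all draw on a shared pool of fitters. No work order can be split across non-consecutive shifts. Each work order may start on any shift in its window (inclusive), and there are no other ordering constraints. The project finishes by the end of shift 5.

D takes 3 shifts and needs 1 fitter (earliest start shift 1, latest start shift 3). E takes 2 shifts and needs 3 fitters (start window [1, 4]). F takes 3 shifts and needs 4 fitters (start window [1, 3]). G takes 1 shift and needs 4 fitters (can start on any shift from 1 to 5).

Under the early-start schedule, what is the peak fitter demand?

12

Early-start schedule: D@1, E@1, F@1, G@1.
Load per shift: shift 1: 12, shift 2: 8, shift 3: 5, shift 4: 0, shift 5: 0.
Peak is 12.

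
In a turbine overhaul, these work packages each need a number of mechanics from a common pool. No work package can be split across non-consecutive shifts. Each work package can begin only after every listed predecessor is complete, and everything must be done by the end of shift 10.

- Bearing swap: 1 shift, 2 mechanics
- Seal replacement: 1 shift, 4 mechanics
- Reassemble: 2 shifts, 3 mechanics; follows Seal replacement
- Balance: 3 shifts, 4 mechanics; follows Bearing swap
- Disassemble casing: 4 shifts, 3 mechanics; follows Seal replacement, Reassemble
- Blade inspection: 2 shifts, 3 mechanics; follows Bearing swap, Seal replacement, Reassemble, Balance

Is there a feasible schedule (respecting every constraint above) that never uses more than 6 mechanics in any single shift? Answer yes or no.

yes

Schedule Bearing swap@1, Seal replacement@1, Reassemble@2, Balance@4, Disassemble casing@7, Blade inspection@7: s1:6  s2:3  s3:3  s4:4  s5:4  s6:4  s7:6  s8:6  s9:3  s10:3 — peak 6 ≤ 6.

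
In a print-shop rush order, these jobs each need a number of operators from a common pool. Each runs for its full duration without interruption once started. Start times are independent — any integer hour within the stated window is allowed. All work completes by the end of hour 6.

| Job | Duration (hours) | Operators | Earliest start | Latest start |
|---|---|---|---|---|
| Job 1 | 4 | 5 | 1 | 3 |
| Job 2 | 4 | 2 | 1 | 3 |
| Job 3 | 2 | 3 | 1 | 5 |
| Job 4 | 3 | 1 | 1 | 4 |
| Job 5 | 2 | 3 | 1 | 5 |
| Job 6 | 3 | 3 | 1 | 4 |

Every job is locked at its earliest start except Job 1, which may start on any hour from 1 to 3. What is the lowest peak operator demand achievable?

12

Job 1@1: h1:17  h2:17  h3:11  h4:7  h5:0  h6:0 → peak 17
Job 1@2: h1:12  h2:17  h3:11  h4:7  h5:5  h6:0 → peak 17
Job 1@3: h1:12  h2:12  h3:11  h4:7  h5:5  h6:5 → peak 12
Best is Job 1@3, peak 12.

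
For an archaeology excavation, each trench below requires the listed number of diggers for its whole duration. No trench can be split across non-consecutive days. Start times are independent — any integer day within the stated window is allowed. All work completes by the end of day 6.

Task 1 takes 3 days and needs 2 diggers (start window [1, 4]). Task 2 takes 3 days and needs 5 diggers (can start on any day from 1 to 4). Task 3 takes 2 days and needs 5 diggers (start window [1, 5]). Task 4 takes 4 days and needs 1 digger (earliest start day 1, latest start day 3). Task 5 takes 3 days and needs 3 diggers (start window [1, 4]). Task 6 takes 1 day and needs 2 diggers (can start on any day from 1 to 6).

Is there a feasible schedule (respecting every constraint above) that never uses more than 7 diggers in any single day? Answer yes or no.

Total digger-days = 46; over 6 days the average is 46/6 > 7, so some day must exceed 7.

no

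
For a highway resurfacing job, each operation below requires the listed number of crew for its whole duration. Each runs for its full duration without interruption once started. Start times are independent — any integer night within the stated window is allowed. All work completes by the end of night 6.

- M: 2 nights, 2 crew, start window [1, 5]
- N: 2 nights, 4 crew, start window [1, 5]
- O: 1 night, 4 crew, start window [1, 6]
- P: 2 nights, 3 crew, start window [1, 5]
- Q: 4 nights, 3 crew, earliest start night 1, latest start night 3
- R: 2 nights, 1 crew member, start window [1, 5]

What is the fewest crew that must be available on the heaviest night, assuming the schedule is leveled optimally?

Early-start (M@1, N@1, O@1, P@1, Q@1, R@1) gives peak 17: n1:17  n2:13  n3:3  n4:3  n5:0  n6:0.
Shift O→3, P→4, Q→3.
Schedule M@1, N@1, O@3, P@4, Q@3, R@1: n1:7  n2:7  n3:7  n4:6  n5:6  n6:3 — peak 7.

7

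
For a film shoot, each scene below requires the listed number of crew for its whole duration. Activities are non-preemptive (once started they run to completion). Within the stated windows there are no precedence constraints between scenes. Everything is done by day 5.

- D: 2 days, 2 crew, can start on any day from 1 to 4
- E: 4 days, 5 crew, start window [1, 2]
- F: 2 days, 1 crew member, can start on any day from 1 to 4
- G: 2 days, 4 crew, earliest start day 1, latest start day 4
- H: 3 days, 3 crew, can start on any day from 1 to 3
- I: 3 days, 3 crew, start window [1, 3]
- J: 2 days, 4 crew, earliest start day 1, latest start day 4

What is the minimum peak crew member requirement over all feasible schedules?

Early-start (D@1, E@1, F@1, G@1, H@1, I@1, J@1) gives peak 22: d1:22  d2:22  d3:11  d4:5  d5:0.
Shift G→4, J→4.
Schedule D@1, E@1, F@1, G@4, H@1, I@1, J@4: d1:14  d2:14  d3:11  d4:13  d5:8 — peak 14.

14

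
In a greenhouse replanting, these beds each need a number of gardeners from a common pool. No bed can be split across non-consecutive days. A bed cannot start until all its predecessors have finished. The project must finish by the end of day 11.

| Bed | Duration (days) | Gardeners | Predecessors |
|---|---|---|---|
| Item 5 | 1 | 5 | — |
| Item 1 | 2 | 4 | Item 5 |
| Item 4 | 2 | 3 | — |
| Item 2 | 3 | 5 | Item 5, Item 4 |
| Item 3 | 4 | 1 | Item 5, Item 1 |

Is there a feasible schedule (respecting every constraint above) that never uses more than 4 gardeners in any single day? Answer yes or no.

The minimum achievable peak is 5; 4 < 5, so no feasible schedule stays within the cap.

no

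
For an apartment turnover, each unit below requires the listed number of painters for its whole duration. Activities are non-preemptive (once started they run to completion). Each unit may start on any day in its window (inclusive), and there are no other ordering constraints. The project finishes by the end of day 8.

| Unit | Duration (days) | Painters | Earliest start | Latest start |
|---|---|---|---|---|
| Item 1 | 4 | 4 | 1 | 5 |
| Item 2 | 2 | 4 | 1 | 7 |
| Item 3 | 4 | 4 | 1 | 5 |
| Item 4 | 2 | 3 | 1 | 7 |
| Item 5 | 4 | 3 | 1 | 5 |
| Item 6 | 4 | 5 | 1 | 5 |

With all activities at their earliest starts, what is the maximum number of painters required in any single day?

23

Early-start schedule: Item 1@1, Item 2@1, Item 3@1, Item 4@1, Item 5@1, Item 6@1.
Load per day: day 1: 23, day 2: 23, day 3: 16, day 4: 16, day 5: 0, day 6: 0, day 7: 0, day 8: 0.
Peak is 23.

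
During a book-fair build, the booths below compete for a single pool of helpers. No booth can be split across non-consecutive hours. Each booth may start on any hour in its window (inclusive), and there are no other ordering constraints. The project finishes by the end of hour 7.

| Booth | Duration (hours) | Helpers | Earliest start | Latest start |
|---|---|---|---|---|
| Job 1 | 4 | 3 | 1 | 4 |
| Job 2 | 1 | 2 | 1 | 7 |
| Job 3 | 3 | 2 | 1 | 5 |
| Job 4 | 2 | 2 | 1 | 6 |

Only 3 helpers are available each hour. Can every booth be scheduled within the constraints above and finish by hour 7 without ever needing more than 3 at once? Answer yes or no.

Total helper-hours = 24; over 7 hours the average is 24/7 > 3, so some hour must exceed 3.

no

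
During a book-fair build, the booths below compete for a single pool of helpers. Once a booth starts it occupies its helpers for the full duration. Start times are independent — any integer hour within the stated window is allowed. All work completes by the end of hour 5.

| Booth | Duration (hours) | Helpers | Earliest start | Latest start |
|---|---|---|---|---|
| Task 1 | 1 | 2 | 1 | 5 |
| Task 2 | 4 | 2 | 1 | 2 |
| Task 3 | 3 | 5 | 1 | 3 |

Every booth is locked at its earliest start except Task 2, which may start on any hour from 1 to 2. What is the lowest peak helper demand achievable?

Task 2@1: h1:9  h2:7  h3:7  h4:2  h5:0 → peak 9
Task 2@2: h1:7  h2:7  h3:7  h4:2  h5:2 → peak 7
Best is Task 2@2, peak 7.

7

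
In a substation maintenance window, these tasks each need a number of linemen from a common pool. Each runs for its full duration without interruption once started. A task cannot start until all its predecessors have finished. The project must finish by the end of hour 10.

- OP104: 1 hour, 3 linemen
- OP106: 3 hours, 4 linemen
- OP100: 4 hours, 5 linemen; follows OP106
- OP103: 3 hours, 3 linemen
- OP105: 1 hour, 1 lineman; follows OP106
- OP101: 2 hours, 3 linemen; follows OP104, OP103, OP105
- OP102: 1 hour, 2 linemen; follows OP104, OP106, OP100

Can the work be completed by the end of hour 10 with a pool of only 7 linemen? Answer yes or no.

Schedule OP104@1, OP106@1, OP100@5, OP103@2, OP105@4, OP101@9, OP102@9: h1:7  h2:7  h3:7  h4:4  h5:5  h6:5  h7:5  h8:5  h9:5  h10:3 — peak 7 ≤ 7.

yes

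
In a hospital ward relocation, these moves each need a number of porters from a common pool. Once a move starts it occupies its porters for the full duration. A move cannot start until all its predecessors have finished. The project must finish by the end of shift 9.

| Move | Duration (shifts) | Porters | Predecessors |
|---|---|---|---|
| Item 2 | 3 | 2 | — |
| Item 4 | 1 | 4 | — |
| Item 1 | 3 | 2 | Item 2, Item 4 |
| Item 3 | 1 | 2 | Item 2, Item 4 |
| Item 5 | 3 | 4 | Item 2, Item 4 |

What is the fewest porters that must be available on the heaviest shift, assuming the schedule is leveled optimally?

Early-start (Item 2@1, Item 4@1, Item 1@4, Item 3@4, Item 5@4) gives peak 8: s1:6  s2:2  s3:2  s4:8  s5:6  s6:6  s7:0  s8:0  s9:0.
Shift Item 5→5.
Schedule Item 2@1, Item 4@1, Item 1@4, Item 3@4, Item 5@5: s1:6  s2:2  s3:2  s4:4  s5:6  s6:6  s7:4  s8:0  s9:0 — peak 6.

6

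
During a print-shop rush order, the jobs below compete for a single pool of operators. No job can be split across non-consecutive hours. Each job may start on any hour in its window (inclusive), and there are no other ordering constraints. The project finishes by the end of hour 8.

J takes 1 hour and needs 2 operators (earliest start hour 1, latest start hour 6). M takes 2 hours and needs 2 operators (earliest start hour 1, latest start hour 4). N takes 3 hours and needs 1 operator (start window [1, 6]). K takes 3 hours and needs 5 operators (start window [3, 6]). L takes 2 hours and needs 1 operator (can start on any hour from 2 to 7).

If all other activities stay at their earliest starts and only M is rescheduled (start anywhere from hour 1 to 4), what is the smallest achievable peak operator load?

7

M@1: h1:5  h2:4  h3:7  h4:5  h5:5  h6:0  h7:0  h8:0 → peak 7
M@2: h1:3  h2:4  h3:9  h4:5  h5:5  h6:0  h7:0  h8:0 → peak 9
M@3: h1:3  h2:2  h3:9  h4:7  h5:5  h6:0  h7:0  h8:0 → peak 9
M@4: h1:3  h2:2  h3:7  h4:7  h5:7  h6:0  h7:0  h8:0 → peak 7
Best is M@1, peak 7.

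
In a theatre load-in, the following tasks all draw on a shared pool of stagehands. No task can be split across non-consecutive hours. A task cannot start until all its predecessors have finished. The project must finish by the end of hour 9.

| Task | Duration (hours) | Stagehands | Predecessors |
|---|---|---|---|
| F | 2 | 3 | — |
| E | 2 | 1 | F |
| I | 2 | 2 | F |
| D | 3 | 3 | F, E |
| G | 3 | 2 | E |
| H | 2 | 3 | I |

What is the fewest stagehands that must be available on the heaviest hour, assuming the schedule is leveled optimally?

Early-start (F@1, E@3, I@3, D@5, G@5, H@5) gives peak 8: h1:3  h2:3  h3:3  h4:3  h5:8  h6:8  h7:5  h8:0  h9:0.
Shift H→8.
Schedule F@1, E@3, I@3, D@5, G@5, H@8: h1:3  h2:3  h3:3  h4:3  h5:5  h6:5  h7:5  h8:3  h9:3 — peak 5.

5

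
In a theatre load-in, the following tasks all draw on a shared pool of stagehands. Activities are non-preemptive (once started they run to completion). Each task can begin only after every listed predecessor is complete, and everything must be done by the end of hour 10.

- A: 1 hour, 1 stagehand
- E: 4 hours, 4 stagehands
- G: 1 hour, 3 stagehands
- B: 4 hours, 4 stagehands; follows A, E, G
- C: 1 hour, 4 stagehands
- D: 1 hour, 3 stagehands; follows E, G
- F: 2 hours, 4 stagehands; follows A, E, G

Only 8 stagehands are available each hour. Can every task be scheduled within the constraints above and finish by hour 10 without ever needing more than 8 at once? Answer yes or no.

yes

Schedule A@1, E@1, G@1, B@5, C@2, D@5, F@6: h1:8  h2:8  h3:4  h4:4  h5:7  h6:8  h7:8  h8:4  h9:0  h10:0 — peak 8 ≤ 8.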